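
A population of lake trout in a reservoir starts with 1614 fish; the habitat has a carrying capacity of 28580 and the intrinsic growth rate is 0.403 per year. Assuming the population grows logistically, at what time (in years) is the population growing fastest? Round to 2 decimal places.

Logistic growth is fastest at N = K/2 = 14290.
A = (K − N₀)/N₀ = 16.708. Set K/(1 + A·e^(−rt)) = K/2 → A·e^(−rt) = 1.
e^(−0.403t) = 1/16.708 = 0.0598531, so t = ln(16.708)/0.403 = 2.8159/0.403 = 6.9872.

6.99 years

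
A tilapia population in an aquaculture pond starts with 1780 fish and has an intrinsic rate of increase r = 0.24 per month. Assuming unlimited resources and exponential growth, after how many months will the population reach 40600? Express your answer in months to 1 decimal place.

13.0 months

Set N₀·e^(rt) = 40600: e^(0.24·t) = 40600/1780 = 22.809.
0.24·t = ln(22.809) = 3.1272, so t = 3.1272/0.24 = 13.03.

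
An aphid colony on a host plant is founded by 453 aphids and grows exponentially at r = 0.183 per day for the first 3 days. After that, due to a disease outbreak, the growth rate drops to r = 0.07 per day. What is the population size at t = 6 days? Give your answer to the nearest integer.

Phase 1: N(3) = 453·e^(0.183×3) = 453·e^0.549 = 784.379.
Phase 2 runs for 6 − 3 = 3 days at r = 0.07.
N(6) = 784.379·e^(0.07×3) = 784.379·e^0.21 = 967.671.

968 aphids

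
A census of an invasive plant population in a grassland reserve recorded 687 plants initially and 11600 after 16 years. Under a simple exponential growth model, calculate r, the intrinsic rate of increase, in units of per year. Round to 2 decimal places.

0.18 per year

From N(t) = N₀·e^(rt): e^(r·16) = 11600/687 = 16.885.
r·16 = ln(16.885) = 2.8264, so r = 2.8264/16 = 0.17665.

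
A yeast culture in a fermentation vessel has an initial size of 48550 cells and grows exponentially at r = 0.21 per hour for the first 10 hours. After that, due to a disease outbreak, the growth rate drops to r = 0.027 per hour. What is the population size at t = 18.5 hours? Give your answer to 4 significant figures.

Phase 1: N(10) = 48550·e^(0.21×10) = 48550·e^2.1 = 396468.
Phase 2 runs for 18.5 − 10 = 8.5 hours at r = 0.027.
N(18.5) = 396468·e^(0.027×8.5) = 396468·e^0.2295 = 498745.

498700 cells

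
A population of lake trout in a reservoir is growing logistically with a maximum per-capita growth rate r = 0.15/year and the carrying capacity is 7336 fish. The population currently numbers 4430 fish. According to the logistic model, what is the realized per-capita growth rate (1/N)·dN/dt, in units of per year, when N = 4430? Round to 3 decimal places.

(1/N)·dN/dt = r(1 − N/K) = 0.15 × (1 − 4430/7336).
= 0.15 × 0.39613 = 0.059419.

0.059 per year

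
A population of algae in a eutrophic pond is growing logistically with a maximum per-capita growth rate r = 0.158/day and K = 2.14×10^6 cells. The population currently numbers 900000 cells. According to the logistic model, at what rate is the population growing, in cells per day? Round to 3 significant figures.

82400 cells per day

dN/dt = rN(1 − N/K) = 0.158 × 900000 × (1 − 900000/2.14×10^6).
1 − 900000/2.14×10^6 = 0.57944; dN/dt = 0.158 × 900000 × 0.57944 = 82396.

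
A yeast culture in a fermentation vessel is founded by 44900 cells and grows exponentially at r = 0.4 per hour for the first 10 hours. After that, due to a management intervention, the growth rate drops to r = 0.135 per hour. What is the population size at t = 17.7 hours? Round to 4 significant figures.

Phase 1: N(10) = 44900·e^(0.4×10) = 44900·e^4 = 2.451457×10^6.
Phase 2 runs for 17.7 − 10 = 7.7 hours at r = 0.135.
N(17.7) = 2.451457×10^6·e^(0.135×7.7) = 2.451457×10^6·e^1.039 = 6.932237×10^6.

6932000 cells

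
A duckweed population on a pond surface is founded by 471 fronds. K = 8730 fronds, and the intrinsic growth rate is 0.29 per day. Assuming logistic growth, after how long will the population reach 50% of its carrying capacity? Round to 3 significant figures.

A = (K − N₀)/N₀ = (8730 − 471)/471 = 17.535.
Solve 8730/(1 + 17.535·e^(−0.29t)) = 4365: 1 + 17.535·e^(−0.29t) = 2, so e^(−0.29t) = 0.0570287.
−0.29·t = ln(0.0570287) = -2.8642, so t = 2.8642/0.29 = 9.8766.

9.88 days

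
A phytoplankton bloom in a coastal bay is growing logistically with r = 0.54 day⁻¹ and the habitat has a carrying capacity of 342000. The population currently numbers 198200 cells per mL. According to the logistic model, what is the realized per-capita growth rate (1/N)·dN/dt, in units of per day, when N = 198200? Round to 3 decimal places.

0.227 per day

(1/N)·dN/dt = r(1 − N/K) = 0.54 × (1 − 198200/342000).
= 0.54 × 0.42047 = 0.22705.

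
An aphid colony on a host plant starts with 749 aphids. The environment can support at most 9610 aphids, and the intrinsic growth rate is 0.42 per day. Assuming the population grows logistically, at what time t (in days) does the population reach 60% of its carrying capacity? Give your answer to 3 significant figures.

A = (K − N₀)/N₀ = (9610 − 749)/749 = 11.83.
Solve 9610/(1 + 11.83·e^(−0.42t)) = 5766: 1 + 11.83·e^(−0.42t) = 1.6667, so e^(−0.42t) = 0.0563518.
−0.42·t = ln(0.0563518) = -2.8761, so t = 2.8761/0.42 = 6.848.

6.85 days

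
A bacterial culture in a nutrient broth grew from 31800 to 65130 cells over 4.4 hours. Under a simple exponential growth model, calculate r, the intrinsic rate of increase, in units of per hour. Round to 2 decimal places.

0.16 per hour

From N(t) = N₀·e^(rt): e^(r·4.4) = 65130/31800 = 2.0481.
r·4.4 = ln(2.0481) = 0.71692, so r = 0.71692/4.4 = 0.16294.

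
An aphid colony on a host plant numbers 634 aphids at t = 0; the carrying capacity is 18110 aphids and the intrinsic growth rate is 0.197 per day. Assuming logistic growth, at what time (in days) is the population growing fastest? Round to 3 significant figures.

Logistic growth is fastest at N = K/2 = 9055.
A = (K − N₀)/N₀ = 27.565. Set K/(1 + A·e^(−rt)) = K/2 → A·e^(−rt) = 1.
e^(−0.197t) = 1/27.565 = 0.0362783, so t = ln(27.565)/0.197 = 3.3165/0.197 = 16.835.

16.8 days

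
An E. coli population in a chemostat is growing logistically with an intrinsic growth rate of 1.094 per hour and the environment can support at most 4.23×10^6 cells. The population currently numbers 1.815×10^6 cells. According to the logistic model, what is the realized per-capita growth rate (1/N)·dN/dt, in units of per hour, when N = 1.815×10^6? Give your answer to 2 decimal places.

0.62 per hour

(1/N)·dN/dt = r(1 − N/K) = 1.094 × (1 − 1.815×10^6/4.23×10^6).
= 1.094 × 0.57092 = 0.62459.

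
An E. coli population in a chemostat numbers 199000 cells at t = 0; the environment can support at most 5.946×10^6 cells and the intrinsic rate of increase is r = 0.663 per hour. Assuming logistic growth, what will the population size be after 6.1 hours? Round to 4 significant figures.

A = (K − N₀)/N₀ = (5.946×10^6 − 199000)/199000 = 28.879.
N(t) = K/(1 + A·e^(−rt)) = 5.946×10^6/(1 + 28.879×e^(−0.663×6.1)).
e^(−4.044) = 0.017522; denominator = 1 + 28.879×0.017522 = 1.506.
N = 5.946×10^6/1.506 = 3.948145×10^6.

3948000 cells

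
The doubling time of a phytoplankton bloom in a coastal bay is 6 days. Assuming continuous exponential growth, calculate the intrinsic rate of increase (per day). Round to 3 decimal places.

0.116 per day

r = ln(2)/t_d = 0.6931/6 = 0.11552.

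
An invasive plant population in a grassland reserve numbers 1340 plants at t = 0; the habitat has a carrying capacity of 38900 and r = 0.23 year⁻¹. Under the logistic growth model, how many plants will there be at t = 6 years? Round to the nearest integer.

A = (K − N₀)/N₀ = (38900 − 1340)/1340 = 28.03.
N(t) = K/(1 + A·e^(−rt)) = 38900/(1 + 28.03×e^(−0.23×6)).
e^(−1.38) = 0.25158; denominator = 1 + 28.03×0.25158 = 8.0517.
N = 38900/8.0517 = 4831.27.

4831 plants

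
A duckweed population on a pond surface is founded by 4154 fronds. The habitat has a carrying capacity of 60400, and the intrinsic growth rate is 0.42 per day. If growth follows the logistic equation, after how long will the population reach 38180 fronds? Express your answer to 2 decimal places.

7.49 days

A = (K − N₀)/N₀ = (60400 − 4154)/4154 = 13.54.
Solve 60400/(1 + 13.54·e^(−0.42t)) = 38180: 1 + 13.54·e^(−0.42t) = 1.582, so e^(−0.42t) = 0.0429816.
−0.42·t = ln(0.0429816) = -3.147, so t = 3.147/0.42 = 7.4928.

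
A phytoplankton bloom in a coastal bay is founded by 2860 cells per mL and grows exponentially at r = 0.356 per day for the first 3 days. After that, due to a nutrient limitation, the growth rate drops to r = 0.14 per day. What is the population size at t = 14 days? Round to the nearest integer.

Phase 1: N(3) = 2860·e^(0.356×3) = 2860·e^1.068 = 8321.33.
Phase 2 runs for 14 − 3 = 11 days at r = 0.14.
N(14) = 8321.33·e^(0.14×11) = 8321.33·e^1.54 = 38815.6.

38816 cells per mL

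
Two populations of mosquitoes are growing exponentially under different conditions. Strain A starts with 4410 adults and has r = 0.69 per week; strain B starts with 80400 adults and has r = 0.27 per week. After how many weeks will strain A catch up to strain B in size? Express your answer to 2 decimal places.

6.91 weeks

Set 4410·e^(0.69t) = 80400·e^(0.27t).
e^((0.69 − 0.27)t) = 80400/4410 → e^(0.42·t) = 18.231.
0.42·t = ln(18.231) = 2.9031, so t = 2.9031/0.42 = 6.9122.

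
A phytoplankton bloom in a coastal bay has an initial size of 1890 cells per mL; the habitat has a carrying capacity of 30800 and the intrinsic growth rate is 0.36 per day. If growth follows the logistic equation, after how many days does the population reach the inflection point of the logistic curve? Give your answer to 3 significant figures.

7.58 days

Logistic growth is fastest at N = K/2 = 15400.
A = (K − N₀)/N₀ = 15.296. Set K/(1 + A·e^(−rt)) = K/2 → A·e^(−rt) = 1.
e^(−0.36t) = 1/15.296 = 0.0653753, so t = ln(15.296)/0.36 = 2.7276/0.36 = 7.5767.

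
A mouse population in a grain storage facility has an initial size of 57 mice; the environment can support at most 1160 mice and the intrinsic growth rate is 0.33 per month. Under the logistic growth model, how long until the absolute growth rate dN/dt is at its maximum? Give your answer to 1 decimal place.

9.0 months

Logistic growth is fastest at N = K/2 = 580.
A = (K − N₀)/N₀ = 19.351. Set K/(1 + A·e^(−rt)) = K/2 → A·e^(−rt) = 1.
e^(−0.33t) = 1/19.351 = 0.0516772, so t = ln(19.351)/0.33 = 2.9627/0.33 = 8.978.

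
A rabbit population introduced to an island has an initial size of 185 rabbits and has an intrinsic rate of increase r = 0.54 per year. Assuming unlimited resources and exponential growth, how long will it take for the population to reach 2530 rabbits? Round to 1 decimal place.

Set N₀·e^(rt) = 2530: e^(0.54·t) = 2530/185 = 13.676.
0.54·t = ln(13.676) = 2.6156, so t = 2.6156/0.54 = 4.8437.

4.8 years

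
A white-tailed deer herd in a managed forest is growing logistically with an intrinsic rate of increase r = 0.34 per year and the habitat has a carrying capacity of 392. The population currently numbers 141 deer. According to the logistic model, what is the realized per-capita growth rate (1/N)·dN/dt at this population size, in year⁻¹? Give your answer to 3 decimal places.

(1/N)·dN/dt = r(1 − N/K) = 0.34 × (1 − 141/392).
= 0.34 × 0.64031 = 0.2177.

0.218 per year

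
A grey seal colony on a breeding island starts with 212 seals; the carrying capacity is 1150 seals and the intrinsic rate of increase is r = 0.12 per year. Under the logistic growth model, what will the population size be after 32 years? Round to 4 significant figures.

1050 seals

A = (K − N₀)/N₀ = (1150 − 212)/212 = 4.4245.
N(t) = K/(1 + A·e^(−rt)) = 1150/(1 + 4.4245×e^(−0.12×32)).
e^(−3.84) = 0.021494; denominator = 1 + 4.4245×0.021494 = 1.0951.
N = 1150/1.0951 = 1050.13.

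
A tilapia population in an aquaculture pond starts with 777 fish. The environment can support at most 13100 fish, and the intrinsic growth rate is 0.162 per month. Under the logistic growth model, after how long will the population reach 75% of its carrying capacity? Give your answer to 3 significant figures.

A = (K − N₀)/N₀ = (13100 − 777)/777 = 15.86.
Solve 13100/(1 + 15.86·e^(−0.162t)) = 9825: 1 + 15.86·e^(−0.162t) = 1.3333, so e^(−0.162t) = 0.0210176.
−0.162·t = ln(0.0210176) = -3.8624, so t = 3.8624/0.162 = 23.842.

23.8 months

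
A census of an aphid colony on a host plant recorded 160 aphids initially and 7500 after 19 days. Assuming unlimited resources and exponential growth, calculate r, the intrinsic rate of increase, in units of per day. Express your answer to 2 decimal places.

0.20 per day

From N(t) = N₀·e^(rt): e^(r·19) = 7500/160 = 46.875.
r·19 = ln(46.875) = 3.8475, so r = 3.8475/19 = 0.2025.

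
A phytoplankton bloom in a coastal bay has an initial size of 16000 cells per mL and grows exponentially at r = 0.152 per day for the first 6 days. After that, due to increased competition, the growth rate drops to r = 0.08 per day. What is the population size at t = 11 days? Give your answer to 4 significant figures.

59420 cells per mL

Phase 1: N(6) = 16000·e^(0.152×6) = 16000·e^0.912 = 39828.7.
Phase 2 runs for 11 − 6 = 5 days at r = 0.08.
N(11) = 39828.7·e^(0.08×5) = 39828.7·e^0.4 = 59417.5.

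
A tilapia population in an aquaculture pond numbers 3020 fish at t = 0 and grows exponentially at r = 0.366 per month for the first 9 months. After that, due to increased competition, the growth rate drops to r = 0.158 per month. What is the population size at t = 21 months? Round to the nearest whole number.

Phase 1: N(9) = 3020·e^(0.366×9) = 3020·e^3.294 = 81390.4.
Phase 2 runs for 21 − 9 = 12 months at r = 0.158.
N(21) = 81390.4·e^(0.158×12) = 81390.4·e^1.896 = 541995.

541995 fish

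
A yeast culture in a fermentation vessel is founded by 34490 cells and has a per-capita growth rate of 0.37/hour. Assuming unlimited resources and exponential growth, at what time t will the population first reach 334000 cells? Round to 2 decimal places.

Set N₀·e^(rt) = 334000: e^(0.37·t) = 334000/34490 = 9.684.
0.37·t = ln(9.684) = 2.2705, so t = 2.2705/0.37 = 6.1364.

6.14 hours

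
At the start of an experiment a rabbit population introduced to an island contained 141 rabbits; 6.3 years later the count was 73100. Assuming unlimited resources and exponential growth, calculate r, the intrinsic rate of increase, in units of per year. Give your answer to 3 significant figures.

0.992 per year

From N(t) = N₀·e^(rt): e^(r·6.3) = 73100/141 = 518.44.
r·6.3 = ln(518.44) = 6.2508, so r = 6.2508/6.3 = 0.99219.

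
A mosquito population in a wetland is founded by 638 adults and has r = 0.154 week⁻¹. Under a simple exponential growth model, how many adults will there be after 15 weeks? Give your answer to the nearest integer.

6427 adults

N(t) = N₀·e^(rt) = 638 × e^(0.154×15) = 638 × e^2.31.
e^2.31 ≈ 10.074, so N ≈ 638 × 10.074 = 6427.48.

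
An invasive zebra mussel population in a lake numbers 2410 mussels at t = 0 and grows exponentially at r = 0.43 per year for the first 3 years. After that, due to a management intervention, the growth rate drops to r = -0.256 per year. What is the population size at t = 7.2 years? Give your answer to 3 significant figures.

Phase 1: N(3) = 2410·e^(0.43×3) = 2410·e^1.29 = 8755.02.
Phase 2 runs for 7.2 − 3 = 4.2 years at r = -0.256.
N(7.2) = 8755.02·e^(-0.256×4.2) = 8755.02·e^-1.075 = 2987.47.

2990 mussels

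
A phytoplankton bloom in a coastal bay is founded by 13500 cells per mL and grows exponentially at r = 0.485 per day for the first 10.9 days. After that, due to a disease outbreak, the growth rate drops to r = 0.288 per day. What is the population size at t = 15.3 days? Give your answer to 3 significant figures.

9470000 cells per mL

Phase 1: N(10.9) = 13500·e^(0.485×10.9) = 13500·e^5.287 = 2.668281×10^6.
Phase 2 runs for 15.3 − 10.9 = 4.4 days at r = 0.288.
N(15.3) = 2.668281×10^6·e^(0.288×4.4) = 2.668281×10^6·e^1.267 = 9.474788×10^6.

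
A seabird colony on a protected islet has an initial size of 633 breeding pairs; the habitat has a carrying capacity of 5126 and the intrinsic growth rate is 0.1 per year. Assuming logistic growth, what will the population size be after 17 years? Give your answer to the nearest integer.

2232 breeding pairs

A = (K − N₀)/N₀ = (5126 − 633)/633 = 7.0979.
N(t) = K/(1 + A·e^(−rt)) = 5126/(1 + 7.0979×e^(−0.1×17)).
e^(−1.7) = 0.18268; denominator = 1 + 7.0979×0.18268 = 2.2967.
N = 5126/2.2967 = 2231.92.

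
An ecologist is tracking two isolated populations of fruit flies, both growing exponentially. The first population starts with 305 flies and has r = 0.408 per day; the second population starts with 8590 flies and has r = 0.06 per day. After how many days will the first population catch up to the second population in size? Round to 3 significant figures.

Set 305·e^(0.408t) = 8590·e^(0.06t).
e^((0.408 − 0.06)t) = 8590/305 → e^(0.348·t) = 28.164.
0.348·t = ln(28.164) = 3.338, so t = 3.338/0.348 = 9.5921.

9.59 days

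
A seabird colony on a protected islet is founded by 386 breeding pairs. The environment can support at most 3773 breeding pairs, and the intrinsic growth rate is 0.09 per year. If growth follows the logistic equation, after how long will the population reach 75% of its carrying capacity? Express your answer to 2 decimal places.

36.34 years

A = (K − N₀)/N₀ = (3773 − 386)/386 = 8.7746.
Solve 3773/(1 + 8.7746·e^(−0.09t)) = 2829.75: 1 + 8.7746·e^(−0.09t) = 1.3333, so e^(−0.09t) = 0.0379884.
−0.09·t = ln(0.0379884) = -3.2705, so t = 3.2705/0.09 = 36.339.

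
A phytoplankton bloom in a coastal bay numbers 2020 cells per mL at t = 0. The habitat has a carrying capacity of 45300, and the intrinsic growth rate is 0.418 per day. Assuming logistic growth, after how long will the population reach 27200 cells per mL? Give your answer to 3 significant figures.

8.31 days

A = (K − N₀)/N₀ = (45300 − 2020)/2020 = 21.426.
Solve 45300/(1 + 21.426·e^(−0.418t)) = 27200: 1 + 21.426·e^(−0.418t) = 1.6654, so e^(−0.418t) = 0.031058.
−0.418·t = ln(0.031058) = -3.4719, so t = 3.4719/0.418 = 8.306.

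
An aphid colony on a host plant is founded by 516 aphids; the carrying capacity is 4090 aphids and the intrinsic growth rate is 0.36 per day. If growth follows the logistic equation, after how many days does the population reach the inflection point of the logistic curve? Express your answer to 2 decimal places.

Logistic growth is fastest at N = K/2 = 2045.
A = (K − N₀)/N₀ = 6.9264. Set K/(1 + A·e^(−rt)) = K/2 → A·e^(−rt) = 1.
e^(−0.36t) = 1/6.9264 = 0.144376, so t = ln(6.9264)/0.36 = 1.9353/0.36 = 5.3759.

5.38 days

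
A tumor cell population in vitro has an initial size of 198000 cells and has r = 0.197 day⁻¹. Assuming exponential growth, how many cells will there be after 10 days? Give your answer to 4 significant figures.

N(t) = N₀·e^(rt) = 198000 × e^(0.197×10) = 198000 × e^1.97.
e^1.97 ≈ 7.1707, so N ≈ 198000 × 7.1707 = 1.419794×10^6.

1420000 cells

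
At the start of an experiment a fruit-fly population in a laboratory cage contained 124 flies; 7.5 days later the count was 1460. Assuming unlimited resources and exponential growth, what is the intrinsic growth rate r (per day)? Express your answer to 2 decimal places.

0.33 per day

From N(t) = N₀·e^(rt): e^(r·7.5) = 1460/124 = 11.774.
r·7.5 = ln(11.774) = 2.4659, so r = 2.4659/7.5 = 0.32879.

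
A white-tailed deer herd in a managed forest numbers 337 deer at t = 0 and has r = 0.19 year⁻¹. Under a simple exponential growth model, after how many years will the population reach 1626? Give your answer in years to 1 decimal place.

Set N₀·e^(rt) = 1626: e^(0.19·t) = 1626/337 = 4.8249.
0.19·t = ln(4.8249) = 1.5738, so t = 1.5738/0.19 = 8.2831.

8.3 years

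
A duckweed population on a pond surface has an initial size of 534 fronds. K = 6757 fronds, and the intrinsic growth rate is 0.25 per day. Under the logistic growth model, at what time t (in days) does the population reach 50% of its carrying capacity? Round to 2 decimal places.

A = (K − N₀)/N₀ = (6757 − 534)/534 = 11.654.
Solve 6757/(1 + 11.654·e^(−0.25t)) = 3378.5: 1 + 11.654·e^(−0.25t) = 2, so e^(−0.25t) = 0.0858107.
−0.25·t = ln(0.0858107) = -2.4556, so t = 2.4556/0.25 = 9.8224.

9.82 days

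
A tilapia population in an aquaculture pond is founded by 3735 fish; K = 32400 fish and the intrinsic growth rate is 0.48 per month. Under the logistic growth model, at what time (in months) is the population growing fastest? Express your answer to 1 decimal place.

Logistic growth is fastest at N = K/2 = 16200.
A = (K − N₀)/N₀ = 7.6747. Set K/(1 + A·e^(−rt)) = K/2 → A·e^(−rt) = 1.
e^(−0.48t) = 1/7.6747 = 0.130298, so t = ln(7.6747)/0.48 = 2.0379/0.48 = 4.2457.

4.2 months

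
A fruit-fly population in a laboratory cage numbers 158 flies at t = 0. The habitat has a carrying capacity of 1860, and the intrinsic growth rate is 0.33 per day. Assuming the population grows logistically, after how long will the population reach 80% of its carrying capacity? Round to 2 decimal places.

A = (K − N₀)/N₀ = (1860 − 158)/158 = 10.772.
Solve 1860/(1 + 10.772·e^(−0.33t)) = 1488: 1 + 10.772·e^(−0.33t) = 1.25, so e^(−0.33t) = 0.023208.
−0.33·t = ln(0.023208) = -3.7633, so t = 3.7633/0.33 = 11.404.

11.40 days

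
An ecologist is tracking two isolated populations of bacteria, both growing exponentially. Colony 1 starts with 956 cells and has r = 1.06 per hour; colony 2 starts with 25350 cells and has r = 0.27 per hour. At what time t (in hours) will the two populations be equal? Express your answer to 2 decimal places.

Set 956·e^(1.06t) = 25350·e^(0.27t).
e^((1.06 − 0.27)t) = 25350/956 → e^(0.79·t) = 26.517.
0.79·t = ln(26.517) = 3.2778, so t = 3.2778/0.79 = 4.1491.

4.15 hours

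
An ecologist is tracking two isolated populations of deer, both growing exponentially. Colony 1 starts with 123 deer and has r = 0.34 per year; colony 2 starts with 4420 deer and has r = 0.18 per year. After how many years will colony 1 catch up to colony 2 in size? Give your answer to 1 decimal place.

22.4 years

Set 123·e^(0.34t) = 4420·e^(0.18t).
e^((0.34 − 0.18)t) = 4420/123 → e^(0.16·t) = 35.935.
0.16·t = ln(35.935) = 3.5817, so t = 3.5817/0.16 = 22.386.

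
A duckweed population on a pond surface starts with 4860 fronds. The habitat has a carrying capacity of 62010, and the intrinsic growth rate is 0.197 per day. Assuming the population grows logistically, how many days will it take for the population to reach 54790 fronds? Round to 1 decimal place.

22.8 days

A = (K − N₀)/N₀ = (62010 − 4860)/4860 = 11.759.
Solve 62010/(1 + 11.759·e^(−0.197t)) = 54790: 1 + 11.759·e^(−0.197t) = 1.1318, so e^(−0.197t) = 0.0112061.
−0.197·t = ln(0.0112061) = -4.4913, so t = 4.4913/0.197 = 22.798.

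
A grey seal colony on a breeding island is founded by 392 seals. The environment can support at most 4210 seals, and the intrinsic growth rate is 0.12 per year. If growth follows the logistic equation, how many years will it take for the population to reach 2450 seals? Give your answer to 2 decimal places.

21.72 years

A = (K − N₀)/N₀ = (4210 − 392)/392 = 9.7398.
Solve 4210/(1 + 9.7398·e^(−0.12t)) = 2450: 1 + 9.7398·e^(−0.12t) = 1.7184, so e^(−0.12t) = 0.0737559.
−0.12·t = ln(0.0737559) = -2.607, so t = 2.607/0.12 = 21.725.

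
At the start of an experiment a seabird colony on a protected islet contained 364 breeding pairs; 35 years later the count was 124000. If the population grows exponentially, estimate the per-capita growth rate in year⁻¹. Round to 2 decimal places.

0.17 per year

From N(t) = N₀·e^(rt): e^(r·35) = 124000/364 = 340.66.
r·35 = ln(340.66) = 5.8309, so r = 5.8309/35 = 0.1666.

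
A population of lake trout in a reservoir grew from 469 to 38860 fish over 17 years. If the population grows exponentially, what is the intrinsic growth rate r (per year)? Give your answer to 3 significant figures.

From N(t) = N₀·e^(rt): e^(r·17) = 38860/469 = 82.857.
r·17 = ln(82.857) = 4.4171, so r = 4.4171/17 = 0.25983.

0.260 per year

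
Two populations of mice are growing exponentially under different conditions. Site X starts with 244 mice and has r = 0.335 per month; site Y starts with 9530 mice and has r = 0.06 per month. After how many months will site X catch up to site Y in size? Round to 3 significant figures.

13.3 months

Set 244·e^(0.335t) = 9530·e^(0.06t).
e^((0.335 − 0.06)t) = 9530/244 → e^(0.275·t) = 39.057.
0.275·t = ln(39.057) = 3.665, so t = 3.665/0.275 = 13.327.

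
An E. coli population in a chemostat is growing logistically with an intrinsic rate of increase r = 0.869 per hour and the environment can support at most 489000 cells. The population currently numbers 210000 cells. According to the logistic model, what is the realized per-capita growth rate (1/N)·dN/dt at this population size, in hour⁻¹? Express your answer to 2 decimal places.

(1/N)·dN/dt = r(1 − N/K) = 0.869 × (1 − 210000/489000).
= 0.869 × 0.57055 = 0.49581.

0.50 per hour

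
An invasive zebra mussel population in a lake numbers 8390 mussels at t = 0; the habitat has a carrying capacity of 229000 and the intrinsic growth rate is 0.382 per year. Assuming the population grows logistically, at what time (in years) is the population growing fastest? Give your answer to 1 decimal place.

Logistic growth is fastest at N = K/2 = 114500.
A = (K − N₀)/N₀ = 26.294. Set K/(1 + A·e^(−rt)) = K/2 → A·e^(−rt) = 1.
e^(−0.382t) = 1/26.294 = 0.0380309, so t = ln(26.294)/0.382 = 3.2694/0.382 = 8.5585.

8.6 years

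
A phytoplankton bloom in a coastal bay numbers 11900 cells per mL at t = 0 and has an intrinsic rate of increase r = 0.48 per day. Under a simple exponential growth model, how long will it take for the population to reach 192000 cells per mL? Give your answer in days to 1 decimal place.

Set N₀·e^(rt) = 192000: e^(0.48·t) = 192000/11900 = 16.134.
0.48·t = ln(16.134) = 2.781, so t = 2.781/0.48 = 5.7937.

5.8 days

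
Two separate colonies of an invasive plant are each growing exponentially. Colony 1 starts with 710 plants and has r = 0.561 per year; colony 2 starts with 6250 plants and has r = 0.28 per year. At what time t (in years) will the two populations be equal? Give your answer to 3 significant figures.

Set 710·e^(0.561t) = 6250·e^(0.28t).
e^((0.561 − 0.28)t) = 6250/710 → e^(0.281·t) = 8.8028.
0.281·t = ln(8.8028) = 2.1751, so t = 2.1751/0.281 = 7.7405.

7.74 years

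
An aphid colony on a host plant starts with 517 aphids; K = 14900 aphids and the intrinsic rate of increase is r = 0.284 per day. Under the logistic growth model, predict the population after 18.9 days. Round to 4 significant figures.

13190 aphids

A = (K − N₀)/N₀ = (14900 − 517)/517 = 27.82.
N(t) = K/(1 + A·e^(−rt)) = 14900/(1 + 27.82×e^(−0.284×18.9)).
e^(−5.368) = 0.0046653; denominator = 1 + 27.82×0.0046653 = 1.1298.
N = 14900/1.1298 = 13188.3.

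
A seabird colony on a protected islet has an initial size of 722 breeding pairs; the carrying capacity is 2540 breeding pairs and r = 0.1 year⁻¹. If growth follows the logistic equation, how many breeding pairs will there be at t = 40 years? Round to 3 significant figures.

A = (K − N₀)/N₀ = (2540 − 722)/722 = 2.518.
N(t) = K/(1 + A·e^(−rt)) = 2540/(1 + 2.518×e^(−0.1×40)).
e^(−4) = 0.018316; denominator = 1 + 2.518×0.018316 = 1.0461.
N = 2540/1.0461 = 2428.02.

2430 breeding pairs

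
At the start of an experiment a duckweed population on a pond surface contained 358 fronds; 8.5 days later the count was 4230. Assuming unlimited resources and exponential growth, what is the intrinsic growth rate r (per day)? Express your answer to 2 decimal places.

From N(t) = N₀·e^(rt): e^(r·8.5) = 4230/358 = 11.816.
r·8.5 = ln(11.816) = 2.4694, so r = 2.4694/8.5 = 0.29052.

0.29 per day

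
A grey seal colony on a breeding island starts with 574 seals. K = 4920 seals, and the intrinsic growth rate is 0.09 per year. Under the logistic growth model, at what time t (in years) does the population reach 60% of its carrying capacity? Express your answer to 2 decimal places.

27.00 years

A = (K − N₀)/N₀ = (4920 − 574)/574 = 7.5714.
Solve 4920/(1 + 7.5714·e^(−0.09t)) = 2952: 1 + 7.5714·e^(−0.09t) = 1.6667, so e^(−0.09t) = 0.0880503.
−0.09·t = ln(0.0880503) = -2.4298, so t = 2.4298/0.09 = 26.998.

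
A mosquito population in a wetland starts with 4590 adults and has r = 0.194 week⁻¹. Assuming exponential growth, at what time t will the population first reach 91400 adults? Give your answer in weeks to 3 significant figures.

Set N₀·e^(rt) = 91400: e^(0.194·t) = 91400/4590 = 19.913.
0.194·t = ln(19.913) = 2.9914, so t = 2.9914/0.194 = 15.419.

15.4 weeks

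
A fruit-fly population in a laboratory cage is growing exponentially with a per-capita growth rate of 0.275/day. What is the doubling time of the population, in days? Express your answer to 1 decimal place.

2.5 days

Doubling time t_d = ln(2)/r = 0.6931/0.275 = 2.5205.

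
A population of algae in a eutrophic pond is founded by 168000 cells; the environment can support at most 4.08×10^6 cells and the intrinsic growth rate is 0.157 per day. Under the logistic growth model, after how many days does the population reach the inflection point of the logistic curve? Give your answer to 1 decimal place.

Logistic growth is fastest at N = K/2 = 2.04×10^6.
A = (K − N₀)/N₀ = 23.286. Set K/(1 + A·e^(−rt)) = K/2 → A·e^(−rt) = 1.
e^(−0.157t) = 1/23.286 = 0.0429448, so t = ln(23.286)/0.157 = 3.1478/0.157 = 20.05.

20.0 days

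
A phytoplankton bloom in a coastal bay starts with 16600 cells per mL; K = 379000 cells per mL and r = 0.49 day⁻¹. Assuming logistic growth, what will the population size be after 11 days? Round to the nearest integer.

344673 cells per mL

A = (K − N₀)/N₀ = (379000 − 16600)/16600 = 21.831.
N(t) = K/(1 + A·e^(−rt)) = 379000/(1 + 21.831×e^(−0.49×11)).
e^(−5.39) = 0.004562; denominator = 1 + 21.831×0.004562 = 1.0996.
N = 379000/1.0996 = 344673.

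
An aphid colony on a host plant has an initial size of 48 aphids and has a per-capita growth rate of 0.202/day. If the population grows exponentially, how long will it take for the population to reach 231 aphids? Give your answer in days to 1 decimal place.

7.8 days

Set N₀·e^(rt) = 231: e^(0.202·t) = 231/48 = 4.8125.
0.202·t = ln(4.8125) = 1.5712, so t = 1.5712/0.202 = 7.7783.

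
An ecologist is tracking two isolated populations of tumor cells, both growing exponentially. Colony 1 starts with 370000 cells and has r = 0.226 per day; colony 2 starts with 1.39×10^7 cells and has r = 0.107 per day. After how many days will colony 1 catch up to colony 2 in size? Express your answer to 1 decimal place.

30.5 days

Set 370000·e^(0.226t) = 1.39×10^7·e^(0.107t).
e^((0.226 − 0.107)t) = 1.39×10^7/370000 → e^(0.119·t) = 37.568.
0.119·t = ln(37.568) = 3.6261, so t = 3.6261/0.119 = 30.472.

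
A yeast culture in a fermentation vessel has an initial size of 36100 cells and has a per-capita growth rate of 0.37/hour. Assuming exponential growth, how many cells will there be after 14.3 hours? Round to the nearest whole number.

7167361 cells

N(t) = N₀·e^(rt) = 36100 × e^(0.37×14.3) = 36100 × e^5.291.
e^5.291 ≈ 198.54, so N ≈ 36100 × 198.54 = 7.167361×10^6.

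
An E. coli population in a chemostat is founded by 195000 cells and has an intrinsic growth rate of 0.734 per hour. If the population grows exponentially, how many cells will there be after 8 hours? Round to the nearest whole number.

69216847 cells

N(t) = N₀·e^(rt) = 195000 × e^(0.734×8) = 195000 × e^5.872.
e^5.872 ≈ 354.96, so N ≈ 195000 × 354.96 = 6.921685×10^7.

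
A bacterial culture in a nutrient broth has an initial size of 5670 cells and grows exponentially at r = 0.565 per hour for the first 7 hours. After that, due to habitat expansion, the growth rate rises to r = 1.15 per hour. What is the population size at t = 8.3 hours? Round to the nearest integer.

1319739 cells

Phase 1: N(7) = 5670·e^(0.565×7) = 5670·e^3.955 = 295950.
Phase 2 runs for 8.3 − 7 = 1.3 hours at r = 1.15.
N(8.3) = 295950·e^(1.15×1.3) = 295950·e^1.495 = 1.319739×10^6.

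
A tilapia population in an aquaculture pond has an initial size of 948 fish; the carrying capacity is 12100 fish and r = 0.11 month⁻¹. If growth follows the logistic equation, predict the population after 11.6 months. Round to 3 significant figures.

A = (K − N₀)/N₀ = (12100 − 948)/948 = 11.764.
N(t) = K/(1 + A·e^(−rt)) = 12100/(1 + 11.764×e^(−0.11×11.6)).
e^(−1.276) = 0.27915; denominator = 1 + 11.764×0.27915 = 4.2839.
N = 12100/4.2839 = 2824.56.

2820 fish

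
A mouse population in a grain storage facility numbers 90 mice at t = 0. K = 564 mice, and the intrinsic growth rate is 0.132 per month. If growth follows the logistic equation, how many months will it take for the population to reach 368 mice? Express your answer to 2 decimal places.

17.36 months

A = (K − N₀)/N₀ = (564 − 90)/90 = 5.2667.
Solve 564/(1 + 5.2667·e^(−0.132t)) = 368: 1 + 5.2667·e^(−0.132t) = 1.5326, so e^(−0.132t) = 0.101128.
−0.132·t = ln(0.101128) = -2.2914, so t = 2.2914/0.132 = 17.359.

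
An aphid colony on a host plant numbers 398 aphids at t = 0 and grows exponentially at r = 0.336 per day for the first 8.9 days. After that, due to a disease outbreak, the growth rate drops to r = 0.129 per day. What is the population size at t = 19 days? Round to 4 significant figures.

29140 aphids

Phase 1: N(8.9) = 398·e^(0.336×8.9) = 398·e^2.99 = 7917.67.
Phase 2 runs for 19 − 8.9 = 10.1 days at r = 0.129.
N(19) = 7917.67·e^(0.129×10.1) = 7917.67·e^1.303 = 29136.6.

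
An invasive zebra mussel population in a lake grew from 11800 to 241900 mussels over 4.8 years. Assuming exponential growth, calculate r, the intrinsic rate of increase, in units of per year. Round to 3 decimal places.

0.629 per year

From N(t) = N₀·e^(rt): e^(r·4.8) = 241900/11800 = 20.5.
r·4.8 = ln(20.5) = 3.0204, so r = 3.0204/4.8 = 0.62926.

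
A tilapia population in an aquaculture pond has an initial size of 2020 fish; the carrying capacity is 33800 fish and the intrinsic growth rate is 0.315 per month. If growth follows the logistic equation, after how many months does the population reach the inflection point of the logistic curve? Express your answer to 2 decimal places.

8.75 months

Logistic growth is fastest at N = K/2 = 16900.
A = (K − N₀)/N₀ = 15.733. Set K/(1 + A·e^(−rt)) = K/2 → A·e^(−rt) = 1.
e^(−0.315t) = 1/15.733 = 0.063562, so t = ln(15.733)/0.315 = 2.7557/0.315 = 8.7484.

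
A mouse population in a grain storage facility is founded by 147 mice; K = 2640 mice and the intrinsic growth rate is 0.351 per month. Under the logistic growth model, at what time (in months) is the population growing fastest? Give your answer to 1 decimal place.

8.1 months

Logistic growth is fastest at N = K/2 = 1320.
A = (K − N₀)/N₀ = 16.959. Set K/(1 + A·e^(−rt)) = K/2 → A·e^(−rt) = 1.
e^(−0.351t) = 1/16.959 = 0.0589651, so t = ln(16.959)/0.351 = 2.8308/0.351 = 8.065.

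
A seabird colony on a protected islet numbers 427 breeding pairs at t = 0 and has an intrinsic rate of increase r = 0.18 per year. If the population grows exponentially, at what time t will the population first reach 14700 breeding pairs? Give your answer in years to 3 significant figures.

19.7 years

Set N₀·e^(rt) = 14700: e^(0.18·t) = 14700/427 = 34.426.
0.18·t = ln(34.426) = 3.5388, so t = 3.5388/0.18 = 19.66.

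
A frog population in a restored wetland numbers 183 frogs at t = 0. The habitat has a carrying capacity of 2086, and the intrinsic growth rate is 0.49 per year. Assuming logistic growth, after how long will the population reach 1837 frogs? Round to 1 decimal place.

A = (K − N₀)/N₀ = (2086 − 183)/183 = 10.399.
Solve 2086/(1 + 10.399·e^(−0.49t)) = 1837: 1 + 10.399·e^(−0.49t) = 1.1355, so e^(−0.49t) = 0.0130347.
−0.49·t = ln(0.0130347) = -4.3401, so t = 4.3401/0.49 = 8.8574.

8.9 years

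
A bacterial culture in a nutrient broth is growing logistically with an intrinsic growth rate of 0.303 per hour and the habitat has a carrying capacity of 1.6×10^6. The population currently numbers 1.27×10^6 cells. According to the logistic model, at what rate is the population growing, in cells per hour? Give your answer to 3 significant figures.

79400 cells per hour

dN/dt = rN(1 − N/K) = 0.303 × 1.27×10^6 × (1 − 1.27×10^6/1.6×10^6).
1 − 1.27×10^6/1.6×10^6 = 0.20625; dN/dt = 0.303 × 1.27×10^6 × 0.20625 = 79367.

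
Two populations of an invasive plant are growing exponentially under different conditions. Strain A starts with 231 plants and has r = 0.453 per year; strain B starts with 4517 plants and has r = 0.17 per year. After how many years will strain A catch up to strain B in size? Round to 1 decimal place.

Set 231·e^(0.453t) = 4517·e^(0.17t).
e^((0.453 − 0.17)t) = 4517/231 → e^(0.283·t) = 19.554.
0.283·t = ln(19.554) = 2.9732, so t = 2.9732/0.283 = 10.506.

10.5 years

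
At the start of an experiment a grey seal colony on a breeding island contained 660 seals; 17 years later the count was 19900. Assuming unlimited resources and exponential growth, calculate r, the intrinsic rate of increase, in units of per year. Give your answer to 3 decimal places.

From N(t) = N₀·e^(rt): e^(r·17) = 19900/660 = 30.152.
r·17 = ln(30.152) = 3.4062, so r = 3.4062/17 = 0.20037.

0.200 per year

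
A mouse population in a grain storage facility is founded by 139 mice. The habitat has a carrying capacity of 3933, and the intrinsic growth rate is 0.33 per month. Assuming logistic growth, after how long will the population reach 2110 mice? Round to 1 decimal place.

A = (K − N₀)/N₀ = (3933 − 139)/139 = 27.295.
Solve 3933/(1 + 27.295·e^(−0.33t)) = 2110: 1 + 27.295·e^(−0.33t) = 1.864, so e^(−0.33t) = 0.0316535.
−0.33·t = ln(0.0316535) = -3.4529, so t = 3.4529/0.33 = 10.463.

10.5 months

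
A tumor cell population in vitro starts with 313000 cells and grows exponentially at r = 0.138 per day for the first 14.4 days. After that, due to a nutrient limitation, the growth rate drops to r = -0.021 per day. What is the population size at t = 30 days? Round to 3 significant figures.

Phase 1: N(14.4) = 313000·e^(0.138×14.4) = 313000·e^1.987 = 2.28336×10^6.
Phase 2 runs for 30 − 14.4 = 15.6 days at r = -0.021.
N(30) = 2.28336×10^6·e^(-0.021×15.6) = 2.28336×10^6·e^-0.3276 = 1.645506×10^6.

1650000 cells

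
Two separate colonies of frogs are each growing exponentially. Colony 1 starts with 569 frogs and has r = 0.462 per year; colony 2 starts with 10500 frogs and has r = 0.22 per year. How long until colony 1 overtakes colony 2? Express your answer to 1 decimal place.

12.0 years

Set 569·e^(0.462t) = 10500·e^(0.22t).
e^((0.462 − 0.22)t) = 10500/569 → e^(0.242·t) = 18.453.
0.242·t = ln(18.453) = 2.9153, so t = 2.9153/0.242 = 12.046.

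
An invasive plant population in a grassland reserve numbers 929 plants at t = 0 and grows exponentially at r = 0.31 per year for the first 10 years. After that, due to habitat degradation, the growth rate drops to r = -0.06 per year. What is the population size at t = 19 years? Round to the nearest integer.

Phase 1: N(10) = 929·e^(0.31×10) = 929·e^3.1 = 20621.9.
Phase 2 runs for 19 − 10 = 9 years at r = -0.06.
N(19) = 20621.9·e^(-0.06×9) = 20621.9·e^-0.54 = 12017.4.

12017 plants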